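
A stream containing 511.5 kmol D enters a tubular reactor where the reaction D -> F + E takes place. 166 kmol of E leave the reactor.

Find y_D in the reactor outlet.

0.51

For E: n = n₀ + 1ξ → 166 = 0 + 1ξ, giving ξ = 166 kmol.
Outlet amounts (n = n₀ + ν ξ):
  D: 511.5 − 1(166) = 345.5
  F: 0 + 1(166) = 166
  E: 0 + 1(166) = 166
Total out = 677.5 kmol; y_D = 345.5 / 677.5 = 0.51.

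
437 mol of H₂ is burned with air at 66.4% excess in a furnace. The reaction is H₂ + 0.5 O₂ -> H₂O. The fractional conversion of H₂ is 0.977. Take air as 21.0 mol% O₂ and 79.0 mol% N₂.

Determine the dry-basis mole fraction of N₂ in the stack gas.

Stoichiometric O₂ = 0.5 × 437 = 218.5 mol; O₂ fed = 218.5 × 1.664 = 363.6 mol.
N₂ fed = 363.6 × 79/21 = 1368 mol.
Fuel reacted = 0.977 × 437 → ξ = 426.9 mol.
Outlet (n = n₀ + ν ξ):
  H₂: 437 − 1(426.9) = 10.05
  O₂: 363.6 − 0.5(426.9) = 150.1
  N₂: 1368 (inert)
  H₂O: 0 + 1(426.9) = 426.9
Dry total = 1528 mol; y_N₂ (dry) = 1368 / 1528 = 0.8952.

0.895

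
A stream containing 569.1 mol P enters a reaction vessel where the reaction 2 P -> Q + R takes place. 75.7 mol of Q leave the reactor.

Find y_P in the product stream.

0.734

For Q: n = n₀ + 1ξ → 75.7 = 0 + 1ξ, giving ξ = 75.7 mol.
Outlet amounts (n = n₀ + ν ξ):
  P: 569.1 − 2(75.7) = 417.7
  Q: 0 + 1(75.7) = 75.7
  R: 0 + 1(75.7) = 75.7
Total out = 569.1 mol; y_P = 417.7 / 569.1 = 0.734.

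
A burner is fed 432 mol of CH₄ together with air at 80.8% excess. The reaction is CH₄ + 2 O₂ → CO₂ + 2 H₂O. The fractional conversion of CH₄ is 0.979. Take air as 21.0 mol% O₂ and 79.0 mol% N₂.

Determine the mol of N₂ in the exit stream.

5880 mol

Stoichiometric O₂ = 2 × 432 = 864 mol; O₂ fed = 864 × 1.808 = 1562 mol.
N₂ fed = 1562 × 79/21 = 5877 mol.
Fuel reacted = 0.979 × 432 → ξ = 422.9 mol.
Outlet (n = n₀ + ν ξ):
  CH₄: 432 − 1(422.9) = 9.072
  O₂: 1562 − 2(422.9) = 716.3
  N₂: 5877 (inert)
  CO₂: 0 + 1(422.9) = 422.9
  H₂O: 0 + 2(422.9) = 845.9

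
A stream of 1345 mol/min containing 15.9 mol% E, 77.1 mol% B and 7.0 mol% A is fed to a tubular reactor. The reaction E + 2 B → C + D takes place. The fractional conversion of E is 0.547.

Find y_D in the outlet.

0.0953

E reacted = 0.547 × 213.9 = 117 mol/min; ν_E = −1, so ξ = 117/1 = 117 mol/min.
Outlet amounts (n = n₀ + ν ξ):
  E: 213.9 − 1(117) = 96.88
  B: 1037 − 2(117) = 803
  C: 0 + 1(117) = 117
  D: 0 + 1(117) = 117
  A: 94.15 (inert)
Total out = 1228 mol/min; y_D = 117 / 1228 = 0.09526.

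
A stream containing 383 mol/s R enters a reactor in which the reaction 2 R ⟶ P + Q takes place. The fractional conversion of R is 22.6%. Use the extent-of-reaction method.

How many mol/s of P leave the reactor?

43.3 mol/s

R reacted = 0.226 × 383 = 86.56 mol/s; ν_R = −2, so ξ = 86.56/2 = 43.28 mol/s.
Outlet amounts (n = n₀ + ν ξ):
  R: 383 − 2(43.28) = 296.4
  P: 0 + 1(43.28) = 43.28
  Q: 0 + 1(43.28) = 43.28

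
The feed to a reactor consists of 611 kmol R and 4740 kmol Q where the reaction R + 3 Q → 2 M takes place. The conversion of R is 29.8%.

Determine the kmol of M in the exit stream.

R reacted = 0.298 × 611 = 182.1 kmol; ν_R = −1, so ξ = 182.1/1 = 182.1 kmol.
Outlet amounts (n = n₀ + ν ξ):
  R: 611 − 1(182.1) = 428.9
  Q: 4740 − 3(182.1) = 4194
  M: 0 + 2(182.1) = 364.2

364 kmol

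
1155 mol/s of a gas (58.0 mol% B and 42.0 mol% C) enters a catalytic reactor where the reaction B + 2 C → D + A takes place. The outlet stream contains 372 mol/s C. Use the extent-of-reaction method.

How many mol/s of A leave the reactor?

56.6 mol/s

For C: n = n₀ − 2ξ → 372 = 485.1 − 2ξ, giving ξ = 56.55 mol/s.
Outlet amounts (n = n₀ + ν ξ):
  B: 669.9 − 1(56.55) = 613.3
  C: 485.1 − 2(56.55) = 372
  D: 0 + 1(56.55) = 56.55
  A: 0 + 1(56.55) = 56.55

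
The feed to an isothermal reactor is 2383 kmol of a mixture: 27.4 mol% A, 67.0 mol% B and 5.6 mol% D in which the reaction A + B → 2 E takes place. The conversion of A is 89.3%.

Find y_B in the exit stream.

0.425

A reacted = 0.893 × 652.9 = 583.1 kmol; ν_A = −1, so ξ = 583.1/1 = 583.1 kmol.
Outlet amounts (n = n₀ + ν ξ):
  A: 652.9 − 1(583.1) = 69.86
  B: 1597 − 1(583.1) = 1014
  E: 0 + 2(583.1) = 1166
  D: 133.4 (inert)
Total out = 2383 kmol; y_B = 1014 / 2383 = 0.4253.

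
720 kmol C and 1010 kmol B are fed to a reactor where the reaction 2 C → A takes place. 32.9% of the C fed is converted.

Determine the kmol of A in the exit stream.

C reacted = 0.329 × 720 = 236.9 kmol; ν_C = −2, so ξ = 236.9/2 = 118.4 kmol.
Outlet amounts (n = n₀ + ν ξ):
  C: 720 − 2(118.4) = 483.1
  A: 0 + 1(118.4) = 118.4
  B: 1010 (inert)

118 kmol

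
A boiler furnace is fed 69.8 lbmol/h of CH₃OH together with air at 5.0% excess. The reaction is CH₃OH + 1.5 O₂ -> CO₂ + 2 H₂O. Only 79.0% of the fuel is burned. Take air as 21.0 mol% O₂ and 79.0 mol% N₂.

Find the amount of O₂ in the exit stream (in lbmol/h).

27.2 lbmol/h

Stoichiometric O₂ = 1.5 × 69.8 = 104.7 lbmol/h; O₂ fed = 104.7 × 1.050 = 109.9 lbmol/h.
N₂ fed = 109.9 × 79/21 = 413.6 lbmol/h.
Fuel reacted = 0.79 × 69.8 → ξ = 55.14 lbmol/h.
Outlet (n = n₀ + ν ξ):
  CH₃OH: 69.8 − 1(55.14) = 14.66
  O₂: 109.9 − 1.5(55.14) = 27.22
  N₂: 413.6 (inert)
  CO₂: 0 + 1(55.14) = 55.14
  H₂O: 0 + 2(55.14) = 110.3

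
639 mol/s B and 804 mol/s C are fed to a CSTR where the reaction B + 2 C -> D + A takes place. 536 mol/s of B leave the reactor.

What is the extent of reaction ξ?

For B: n = n₀ − 1ξ → 536 = 639 − 1ξ, giving ξ = 103 mol/s.
Outlet amounts (n = n₀ + ν ξ):
  B: 639 − 1(103) = 536
  C: 804 − 2(103) = 598
  D: 0 + 1(103) = 103
  A: 0 + 1(103) = 103

ξ = 103 mol/s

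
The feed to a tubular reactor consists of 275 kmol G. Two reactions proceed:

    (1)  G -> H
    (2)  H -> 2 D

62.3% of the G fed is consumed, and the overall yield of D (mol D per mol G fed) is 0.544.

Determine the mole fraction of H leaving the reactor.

Conversion of G: G consumed = 1ξ₁ = 0.623 × 275 → ξ₁ = 171.3 kmol.
Yield of D: 2ξ₂ / 275 = 0.544 → ξ₂ = 74.8 kmol.
Outlet amounts (n = n₀ + Σ ν·ξ):
  G: 275 − 1(171.3) = 103.7
  H: 0 + 1(171.3) − 1(74.8) = 96.52
  D: 0 + 2(74.8) = 149.6
Total out = 349.8 kmol; y_H = 96.52 / 349.8 = 0.2759.

0.276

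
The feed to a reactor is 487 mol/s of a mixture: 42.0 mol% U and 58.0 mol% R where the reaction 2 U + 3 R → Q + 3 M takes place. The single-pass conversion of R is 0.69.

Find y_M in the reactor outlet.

0.462

R reacted = 0.69 × 282.5 = 194.9 mol/s; ν_R = −3, so ξ = 194.9/3 = 64.97 mol/s.
Outlet amounts (n = n₀ + ν ξ):
  U: 204.5 − 2(64.97) = 74.61
  R: 282.5 − 3(64.97) = 87.56
  Q: 0 + 1(64.97) = 64.97
  M: 0 + 3(64.97) = 194.9
Total out = 422 mol/s; y_M = 194.9 / 422 = 0.4618.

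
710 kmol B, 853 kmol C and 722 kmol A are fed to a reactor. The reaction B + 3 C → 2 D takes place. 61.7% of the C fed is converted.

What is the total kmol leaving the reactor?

1930 kmol

C reacted = 0.617 × 853 = 526.3 kmol; ν_C = −3, so ξ = 526.3/3 = 175.4 kmol.
Outlet amounts (n = n₀ + ν ξ):
  B: 710 − 1(175.4) = 534.6
  C: 853 − 3(175.4) = 326.7
  D: 0 + 2(175.4) = 350.9
  A: 722 (inert)
Total out = 534.6 + 326.7 + 350.9 + 722 = 1934 kmol.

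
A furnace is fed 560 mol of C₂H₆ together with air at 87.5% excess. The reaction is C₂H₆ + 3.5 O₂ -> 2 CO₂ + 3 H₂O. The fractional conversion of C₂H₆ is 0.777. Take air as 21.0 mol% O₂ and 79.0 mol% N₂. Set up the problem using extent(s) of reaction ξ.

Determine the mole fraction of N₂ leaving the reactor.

Stoichiometric O₂ = 3.5 × 560 = 1960 mol; O₂ fed = 1960 × 1.875 = 3675 mol.
N₂ fed = 3675 × 79/21 = 13820 mol.
Fuel reacted = 0.777 × 560 → ξ = 435.1 mol.
Outlet (n = n₀ + ν ξ):
  C₂H₆: 560 − 1(435.1) = 124.9
  O₂: 3675 − 3.5(435.1) = 2152
  N₂: 13820 (inert)
  CO₂: 0 + 2(435.1) = 870.2
  H₂O: 0 + 3(435.1) = 1305
Total out = 18280 mol; y_N₂ = 13820 / 18280 = 0.7564.

0.756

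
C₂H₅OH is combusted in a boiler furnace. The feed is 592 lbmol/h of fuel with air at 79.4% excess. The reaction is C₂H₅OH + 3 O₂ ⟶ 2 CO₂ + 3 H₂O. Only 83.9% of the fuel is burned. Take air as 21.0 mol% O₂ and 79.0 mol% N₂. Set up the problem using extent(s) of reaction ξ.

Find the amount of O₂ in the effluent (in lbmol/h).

1700 lbmol/h

Stoichiometric O₂ = 3 × 592 = 1776 lbmol/h; O₂ fed = 1776 × 1.794 = 3186 lbmol/h.
N₂ fed = 3186 × 79/21 = 11990 lbmol/h.
Fuel reacted = 0.839 × 592 → ξ = 496.7 lbmol/h.
Outlet (n = n₀ + ν ξ):
  C₂H₅OH: 592 − 1(496.7) = 95.31
  O₂: 3186 − 3(496.7) = 1696
  N₂: 11990 (inert)
  CO₂: 0 + 2(496.7) = 993.4
  H₂O: 0 + 3(496.7) = 1490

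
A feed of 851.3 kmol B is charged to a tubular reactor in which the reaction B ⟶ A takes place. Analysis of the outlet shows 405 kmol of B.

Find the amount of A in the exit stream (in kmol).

For B: n = n₀ − 1ξ → 405 = 851.3 − 1ξ, giving ξ = 446.3 kmol.
Outlet amounts (n = n₀ + ν ξ):
  B: 851.3 − 1(446.3) = 405
  A: 0 + 1(446.3) = 446.3

446 kmol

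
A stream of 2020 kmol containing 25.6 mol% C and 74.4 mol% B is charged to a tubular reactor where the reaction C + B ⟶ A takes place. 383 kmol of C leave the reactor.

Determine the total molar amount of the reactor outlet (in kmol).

For C: n = n₀ − 1ξ → 383 = 517.1 − 1ξ, giving ξ = 134.1 kmol.
Outlet amounts (n = n₀ + ν ξ):
  C: 517.1 − 1(134.1) = 383
  B: 1503 − 1(134.1) = 1369
  A: 0 + 1(134.1) = 134.1
Total out = 383 + 1369 + 134.1 = 1886 kmol.

1890 kmol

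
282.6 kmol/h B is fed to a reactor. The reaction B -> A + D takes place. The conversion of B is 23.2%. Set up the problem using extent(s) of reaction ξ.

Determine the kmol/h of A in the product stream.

B reacted = 0.232 × 282.6 = 65.56 kmol/h; ν_B = −1, so ξ = 65.56/1 = 65.56 kmol/h.
Outlet amounts (n = n₀ + ν ξ):
  B: 282.6 − 1(65.56) = 217
  A: 0 + 1(65.56) = 65.56
  D: 0 + 1(65.56) = 65.56

65.6 kmol/h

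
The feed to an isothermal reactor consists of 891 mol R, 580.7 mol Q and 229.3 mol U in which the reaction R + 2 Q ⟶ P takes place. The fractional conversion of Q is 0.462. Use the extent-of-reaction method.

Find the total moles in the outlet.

Q reacted = 0.462 × 580.7 = 268.3 mol; ν_Q = −2, so ξ = 268.3/2 = 134.1 mol.
Outlet amounts (n = n₀ + ν ξ):
  R: 891 − 1(134.1) = 756.9
  Q: 580.7 − 2(134.1) = 312.4
  P: 0 + 1(134.1) = 134.1
  U: 229.3 (inert)
Total out = 756.9 + 312.4 + 134.1 + 229.3 = 1433 mol.

1430 mol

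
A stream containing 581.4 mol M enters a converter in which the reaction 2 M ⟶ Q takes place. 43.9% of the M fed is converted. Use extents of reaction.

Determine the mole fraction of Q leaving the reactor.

0.281

M reacted = 0.439 × 581.4 = 255.2 mol; ν_M = −2, so ξ = 255.2/2 = 127.6 mol.
Outlet amounts (n = n₀ + ν ξ):
  M: 581.4 − 2(127.6) = 326.2
  Q: 0 + 1(127.6) = 127.6
Total out = 453.8 mol; y_Q = 127.6 / 453.8 = 0.2812.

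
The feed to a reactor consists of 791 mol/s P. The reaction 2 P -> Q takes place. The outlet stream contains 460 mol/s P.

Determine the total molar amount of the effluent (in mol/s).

626 mol/s

For P: n = n₀ − 2ξ → 460 = 791 − 2ξ, giving ξ = 165.5 mol/s.
Outlet amounts (n = n₀ + ν ξ):
  P: 791 − 2(165.5) = 460
  Q: 0 + 1(165.5) = 165.5
Total out = 460 + 165.5 = 625.5 mol/s.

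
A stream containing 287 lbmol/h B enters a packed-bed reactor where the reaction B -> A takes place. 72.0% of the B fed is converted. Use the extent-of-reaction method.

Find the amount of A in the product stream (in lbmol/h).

207 lbmol/h

B reacted = 0.72 × 287 = 206.6 lbmol/h; ν_B = −1, so ξ = 206.6/1 = 206.6 lbmol/h.
Outlet amounts (n = n₀ + ν ξ):
  B: 287 − 1(206.6) = 80.36
  A: 0 + 1(206.6) = 206.6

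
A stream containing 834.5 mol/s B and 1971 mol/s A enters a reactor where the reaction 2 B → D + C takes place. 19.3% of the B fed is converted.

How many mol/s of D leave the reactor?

B reacted = 0.193 × 834.5 = 161.1 mol/s; ν_B = −2, so ξ = 161.1/2 = 80.53 mol/s.
Outlet amounts (n = n₀ + ν ξ):
  B: 834.5 − 2(80.53) = 673.4
  D: 0 + 1(80.53) = 80.53
  C: 0 + 1(80.53) = 80.53
  A: 1971 (inert)

80.5 mol/s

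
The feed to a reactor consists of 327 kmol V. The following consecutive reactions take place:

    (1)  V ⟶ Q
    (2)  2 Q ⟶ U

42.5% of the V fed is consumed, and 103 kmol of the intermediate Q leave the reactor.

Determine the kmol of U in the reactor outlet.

18 kmol

Conversion of V: V consumed = 1ξ₁ = 0.425 × 327 → ξ₁ = 139 kmol.
Q balance: n_Q = 0 + 1ξ₁ − 2ξ₂ = 103 → ξ₂ = (1·139 − 103)/2 = 17.99 kmol.
Outlet amounts (n = n₀ + Σ ν·ξ):
  V: 327 − 1(139) = 188
  Q: 0 + 1(139) − 2(17.99) = 103
  U: 0 + 1(17.99) = 17.99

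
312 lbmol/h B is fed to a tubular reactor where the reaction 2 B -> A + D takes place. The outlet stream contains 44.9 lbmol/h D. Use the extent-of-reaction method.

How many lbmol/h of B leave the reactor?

222 lbmol/h

For D: n = n₀ + 1ξ → 44.9 = 0 + 1ξ, giving ξ = 44.9 lbmol/h.
Outlet amounts (n = n₀ + ν ξ):
  B: 312 − 2(44.9) = 222.2
  A: 0 + 1(44.9) = 44.9
  D: 0 + 1(44.9) = 44.9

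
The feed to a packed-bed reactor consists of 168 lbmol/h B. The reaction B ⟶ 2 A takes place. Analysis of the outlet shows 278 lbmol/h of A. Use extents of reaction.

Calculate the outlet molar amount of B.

29 lbmol/h

For A: n = n₀ + 2ξ → 278 = 0 + 2ξ, giving ξ = 139 lbmol/h.
Outlet amounts (n = n₀ + ν ξ):
  B: 168 − 1(139) = 29
  A: 0 + 2(139) = 278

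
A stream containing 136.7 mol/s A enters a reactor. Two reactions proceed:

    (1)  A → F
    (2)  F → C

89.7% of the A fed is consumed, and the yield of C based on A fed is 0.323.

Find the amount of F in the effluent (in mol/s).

78.5 mol/s

Conversion of A: A consumed = 1ξ₁ = 0.897 × 136.7 → ξ₁ = 122.6 mol/s.
Yield of C: 1ξ₂ / 136.7 = 0.323 → ξ₂ = 44.15 mol/s.
Outlet amounts (n = n₀ + Σ ν·ξ):
  A: 136.7 − 1(122.6) = 14.08
  F: 0 + 1(122.6) − 1(44.15) = 78.47
  C: 0 + 1(44.15) = 44.15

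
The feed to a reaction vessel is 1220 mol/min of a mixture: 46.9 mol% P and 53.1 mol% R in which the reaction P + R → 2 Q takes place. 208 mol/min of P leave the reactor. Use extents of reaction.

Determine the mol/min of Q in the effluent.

For P: n = n₀ − 1ξ → 208 = 572.2 − 1ξ, giving ξ = 364.2 mol/min.
Outlet amounts (n = n₀ + ν ξ):
  P: 572.2 − 1(364.2) = 208
  R: 647.8 − 1(364.2) = 283.6
  Q: 0 + 2(364.2) = 728.4

728 mol/min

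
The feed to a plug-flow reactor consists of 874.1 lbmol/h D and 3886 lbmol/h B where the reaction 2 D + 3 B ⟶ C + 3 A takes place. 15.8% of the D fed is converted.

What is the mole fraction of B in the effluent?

0.784

D reacted = 0.158 × 874.1 = 138.1 lbmol/h; ν_D = −2, so ξ = 138.1/2 = 69.05 lbmol/h.
Outlet amounts (n = n₀ + ν ξ):
  D: 874.1 − 2(69.05) = 736
  B: 3886 − 3(69.05) = 3679
  C: 0 + 1(69.05) = 69.05
  A: 0 + 3(69.05) = 207.2
Total out = 4691 lbmol/h; y_B = 3679 / 4691 = 0.7842.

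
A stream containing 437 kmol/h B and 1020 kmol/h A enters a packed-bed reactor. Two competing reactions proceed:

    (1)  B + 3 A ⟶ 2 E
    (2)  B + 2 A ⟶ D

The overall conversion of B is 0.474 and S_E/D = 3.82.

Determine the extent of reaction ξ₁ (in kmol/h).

Conversion of B: B consumed = 0.474 × 437 = 207.1 kmol/h = 1ξ₁ + 1ξ₂.
Selectivity: 2ξ₁ / (1ξ₂) = 3.82 → ξ₁ = 1.91 ξ₂.
Substitute: (1·1.91 + 1) ξ₂ = 207.1 → ξ₂ = 71.18 kmol/h, ξ₁ = 136 kmol/h.
Outlet amounts (n = n₀ + Σ ν·ξ):
  B: 437 − 1(136) − 1(71.18) = 229.9
  A: 1020 − 3(136) − 2(71.18) = 469.8
  E: 0 + 2(136) = 271.9
  D: 0 + 1(71.18) = 71.18

ξ₁ = 136 kmol/h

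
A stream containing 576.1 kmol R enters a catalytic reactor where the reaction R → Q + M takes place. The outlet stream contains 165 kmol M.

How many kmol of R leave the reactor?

For M: n = n₀ + 1ξ → 165 = 0 + 1ξ, giving ξ = 165 kmol.
Outlet amounts (n = n₀ + ν ξ):
  R: 576.1 − 1(165) = 411.1
  Q: 0 + 1(165) = 165
  M: 0 + 1(165) = 165

411 kmol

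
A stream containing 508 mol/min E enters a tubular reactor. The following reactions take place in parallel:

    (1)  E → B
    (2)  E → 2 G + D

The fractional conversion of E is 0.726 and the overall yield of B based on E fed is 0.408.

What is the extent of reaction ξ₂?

Yield of B: 1ξ₁ / 508 = 0.408 → ξ₁ = 207.3 mol/min.
Conversion of E: 1ξ₁ + 1ξ₂ = 0.726 × 508 = 368.8 → ξ₂ = 161.5 mol/min.
Outlet amounts (n = n₀ + Σ ν·ξ):
  E: 508 − 1(207.3) − 1(161.5) = 139.2
  B: 0 + 1(207.3) = 207.3
  G: 0 + 2(161.5) = 323.1
  D: 0 + 1(161.5) = 161.5

ξ₂ = 162 mol/min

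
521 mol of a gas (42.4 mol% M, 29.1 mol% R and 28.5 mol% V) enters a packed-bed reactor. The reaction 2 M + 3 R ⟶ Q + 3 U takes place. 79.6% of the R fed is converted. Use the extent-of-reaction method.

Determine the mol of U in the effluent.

121 mol

R reacted = 0.796 × 151.6 = 120.7 mol; ν_R = −3, so ξ = 120.7/3 = 40.23 mol.
Outlet amounts (n = n₀ + ν ξ):
  M: 220.9 − 2(40.23) = 140.4
  R: 151.6 − 3(40.23) = 30.93
  Q: 0 + 1(40.23) = 40.23
  U: 0 + 3(40.23) = 120.7
  V: 148.5 (inert)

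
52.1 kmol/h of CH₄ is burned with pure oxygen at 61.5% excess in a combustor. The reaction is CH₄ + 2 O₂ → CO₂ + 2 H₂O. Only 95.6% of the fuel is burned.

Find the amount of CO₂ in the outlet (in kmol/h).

Stoichiometric O₂ = 2 × 52.1 = 104.2 kmol/h; O₂ fed = 104.2 × 1.615 = 168.3 kmol/h.
Fuel reacted = 0.956 × 52.1 → ξ = 49.81 kmol/h.
Outlet (n = n₀ + ν ξ):
  CH₄: 52.1 − 1(49.81) = 2.292
  O₂: 168.3 − 2(49.81) = 68.67
  CO₂: 0 + 1(49.81) = 49.81
  H₂O: 0 + 2(49.81) = 99.62

49.8 kmol/h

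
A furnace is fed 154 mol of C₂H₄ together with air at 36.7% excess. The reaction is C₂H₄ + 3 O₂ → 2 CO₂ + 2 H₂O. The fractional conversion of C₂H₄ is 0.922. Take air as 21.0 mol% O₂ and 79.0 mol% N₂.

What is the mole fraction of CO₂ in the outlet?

0.0898

Stoichiometric O₂ = 3 × 154 = 462 mol; O₂ fed = 462 × 1.367 = 631.6 mol.
N₂ fed = 631.6 × 79/21 = 2376 mol.
Fuel reacted = 0.922 × 154 → ξ = 142 mol.
Outlet (n = n₀ + ν ξ):
  C₂H₄: 154 − 1(142) = 12.01
  O₂: 631.6 − 3(142) = 205.6
  N₂: 2376 (inert)
  CO₂: 0 + 2(142) = 284
  H₂O: 0 + 2(142) = 284
Total out = 3161 mol; y_CO₂ = 284 / 3161 = 0.08983.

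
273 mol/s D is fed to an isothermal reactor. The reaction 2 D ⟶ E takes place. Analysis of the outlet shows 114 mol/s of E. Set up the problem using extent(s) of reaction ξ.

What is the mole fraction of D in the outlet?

For E: n = n₀ + 1ξ → 114 = 0 + 1ξ, giving ξ = 114 mol/s.
Outlet amounts (n = n₀ + ν ξ):
  D: 273 − 2(114) = 45
  E: 0 + 1(114) = 114
Total out = 159 mol/s; y_D = 45 / 159 = 0.283.

0.283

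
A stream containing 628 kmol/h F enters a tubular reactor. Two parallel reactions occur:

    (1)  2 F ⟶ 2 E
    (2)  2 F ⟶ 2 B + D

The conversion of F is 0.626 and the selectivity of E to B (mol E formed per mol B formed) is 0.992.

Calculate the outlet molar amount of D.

98.7 kmol/h

Conversion of F: F consumed = 0.626 × 628 = 393.1 kmol/h = 2ξ₁ + 2ξ₂.
Selectivity: 2ξ₁ / (2ξ₂) = 0.992 → ξ₁ = 0.992 ξ₂.
Substitute: (2·0.992 + 2) ξ₂ = 393.1 → ξ₂ = 98.68 kmol/h, ξ₁ = 97.89 kmol/h.
Outlet amounts (n = n₀ + Σ ν·ξ):
  F: 628 − 2(97.89) − 2(98.68) = 234.9
  E: 0 + 2(97.89) = 195.8
  B: 0 + 2(98.68) = 197.4
  D: 0 + 1(98.68) = 98.68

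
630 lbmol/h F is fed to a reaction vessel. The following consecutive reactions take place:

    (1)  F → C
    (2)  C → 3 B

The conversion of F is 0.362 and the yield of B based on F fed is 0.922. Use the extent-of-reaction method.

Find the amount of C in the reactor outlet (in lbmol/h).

Conversion of F: F consumed = 1ξ₁ = 0.362 × 630 → ξ₁ = 228.1 lbmol/h.
Yield of B: 3ξ₂ / 630 = 0.922 → ξ₂ = 193.6 lbmol/h.
Outlet amounts (n = n₀ + Σ ν·ξ):
  F: 630 − 1(228.1) = 401.9
  C: 0 + 1(228.1) − 1(193.6) = 34.44
  B: 0 + 3(193.6) = 580.9

34.4 lbmol/h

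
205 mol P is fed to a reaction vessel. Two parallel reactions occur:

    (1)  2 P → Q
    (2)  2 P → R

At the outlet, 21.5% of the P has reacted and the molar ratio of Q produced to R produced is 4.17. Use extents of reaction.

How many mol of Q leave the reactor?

Conversion of P: P consumed = 0.215 × 205 = 44.08 mol = 2ξ₁ + 2ξ₂.
Selectivity: 1ξ₁ / (1ξ₂) = 4.17 → ξ₁ = 4.17 ξ₂.
Substitute: (2·4.17 + 2) ξ₂ = 44.08 → ξ₂ = 4.263 mol, ξ₁ = 17.77 mol.
Outlet amounts (n = n₀ + Σ ν·ξ):
  P: 205 − 2(17.77) − 2(4.263) = 160.9
  Q: 0 + 1(17.77) = 17.77
  R: 0 + 1(4.263) = 4.263

17.8 mol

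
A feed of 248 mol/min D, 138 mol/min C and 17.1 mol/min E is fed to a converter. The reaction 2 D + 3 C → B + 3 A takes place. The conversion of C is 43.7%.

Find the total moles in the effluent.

C reacted = 0.437 × 138 = 60.31 mol/min; ν_C = −3, so ξ = 60.31/3 = 20.1 mol/min.
Outlet amounts (n = n₀ + ν ξ):
  D: 248 − 2(20.1) = 207.8
  C: 138 − 3(20.1) = 77.69
  B: 0 + 1(20.1) = 20.1
  A: 0 + 3(20.1) = 60.31
  E: 17.1 (inert)
Total out = 207.8 + 77.69 + 20.1 + 60.31 + 17.1 = 383 mol/min.

383 mol/min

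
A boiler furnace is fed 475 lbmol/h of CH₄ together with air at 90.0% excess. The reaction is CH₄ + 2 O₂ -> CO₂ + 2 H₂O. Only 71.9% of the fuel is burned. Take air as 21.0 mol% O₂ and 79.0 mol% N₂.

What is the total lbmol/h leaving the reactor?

Stoichiometric O₂ = 2 × 475 = 950 lbmol/h; O₂ fed = 950 × 1.900 = 1805 lbmol/h.
N₂ fed = 1805 × 79/21 = 6790 lbmol/h.
Fuel reacted = 0.719 × 475 → ξ = 341.5 lbmol/h.
Outlet (n = n₀ + ν ξ):
  CH₄: 475 − 1(341.5) = 133.5
  O₂: 1805 − 2(341.5) = 1122
  N₂: 6790 (inert)
  CO₂: 0 + 1(341.5) = 341.5
  H₂O: 0 + 2(341.5) = 683
Total out = 133.5 + 1122 + 6790 + 341.5 + 683 = 9070 lbmol/h.

9070 lbmol/h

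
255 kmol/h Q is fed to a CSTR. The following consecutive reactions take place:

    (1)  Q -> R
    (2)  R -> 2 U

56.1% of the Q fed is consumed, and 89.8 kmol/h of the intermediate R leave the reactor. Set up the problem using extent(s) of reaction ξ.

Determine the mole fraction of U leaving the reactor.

0.346

Conversion of Q: Q consumed = 1ξ₁ = 0.561 × 255 → ξ₁ = 143.1 kmol/h.
R balance: n_R = 0 + 1ξ₁ − 1ξ₂ = 89.8 → ξ₂ = (1·143.1 − 89.8)/1 = 53.26 kmol/h.
Outlet amounts (n = n₀ + Σ ν·ξ):
  Q: 255 − 1(143.1) = 111.9
  R: 0 + 1(143.1) − 1(53.26) = 89.8
  U: 0 + 2(53.26) = 106.5
Total out = 308.3 kmol/h; y_U = 106.5 / 308.3 = 0.3455.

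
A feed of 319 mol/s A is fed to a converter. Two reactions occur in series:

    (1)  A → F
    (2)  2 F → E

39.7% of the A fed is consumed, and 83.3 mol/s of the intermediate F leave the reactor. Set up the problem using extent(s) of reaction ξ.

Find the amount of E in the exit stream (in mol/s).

Conversion of A: A consumed = 1ξ₁ = 0.397 × 319 → ξ₁ = 126.6 mol/s.
F balance: n_F = 0 + 1ξ₁ − 2ξ₂ = 83.3 → ξ₂ = (1·126.6 − 83.3)/2 = 21.67 mol/s.
Outlet amounts (n = n₀ + Σ ν·ξ):
  A: 319 − 1(126.6) = 192.4
  F: 0 + 1(126.6) − 2(21.67) = 83.3
  E: 0 + 1(21.67) = 21.67

21.7 mol/s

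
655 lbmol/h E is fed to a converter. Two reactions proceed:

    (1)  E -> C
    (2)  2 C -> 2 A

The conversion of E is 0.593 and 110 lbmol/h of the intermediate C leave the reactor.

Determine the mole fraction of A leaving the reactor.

0.425

Conversion of E: E consumed = 1ξ₁ = 0.593 × 655 → ξ₁ = 388.4 lbmol/h.
C balance: n_C = 0 + 1ξ₁ − 2ξ₂ = 110 → ξ₂ = (1·388.4 − 110)/2 = 139.2 lbmol/h.
Outlet amounts (n = n₀ + Σ ν·ξ):
  E: 655 − 1(388.4) = 266.6
  C: 0 + 1(388.4) − 2(139.2) = 110
  A: 0 + 2(139.2) = 278.4
Total out = 655 lbmol/h; y_A = 278.4 / 655 = 0.4251.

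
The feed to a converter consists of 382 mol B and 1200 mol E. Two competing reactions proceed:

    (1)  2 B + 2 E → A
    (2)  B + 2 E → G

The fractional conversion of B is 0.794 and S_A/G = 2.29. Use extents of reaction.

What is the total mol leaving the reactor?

Conversion of B: B consumed = 0.794 × 382 = 303.3 mol = 2ξ₁ + 1ξ₂.
Selectivity: 1ξ₁ / (1ξ₂) = 2.29 → ξ₁ = 2.29 ξ₂.
Substitute: (2·2.29 + 1) ξ₂ = 303.3 → ξ₂ = 54.36 mol, ξ₁ = 124.5 mol.
Outlet amounts (n = n₀ + Σ ν·ξ):
  B: 382 − 2(124.5) − 1(54.36) = 78.69
  E: 1200 − 2(124.5) − 2(54.36) = 842.3
  A: 0 + 1(124.5) = 124.5
  G: 0 + 1(54.36) = 54.36
Total out = 78.69 + 842.3 + 124.5 + 54.36 = 1100 mol.

1100 mol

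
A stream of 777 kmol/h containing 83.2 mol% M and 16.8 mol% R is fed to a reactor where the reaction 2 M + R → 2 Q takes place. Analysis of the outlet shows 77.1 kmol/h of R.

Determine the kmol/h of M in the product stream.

540 kmol/h

For R: n = n₀ − 1ξ → 77.1 = 130.5 − 1ξ, giving ξ = 53.44 kmol/h.
Outlet amounts (n = n₀ + ν ξ):
  M: 646.5 − 2(53.44) = 539.6
  R: 130.5 − 1(53.44) = 77.1
  Q: 0 + 2(53.44) = 106.9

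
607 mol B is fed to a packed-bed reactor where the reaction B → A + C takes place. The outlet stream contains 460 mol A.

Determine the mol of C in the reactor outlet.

For A: n = n₀ + 1ξ → 460 = 0 + 1ξ, giving ξ = 460 mol.
Outlet amounts (n = n₀ + ν ξ):
  B: 607 − 1(460) = 147
  A: 0 + 1(460) = 460
  C: 0 + 1(460) = 460

460 mol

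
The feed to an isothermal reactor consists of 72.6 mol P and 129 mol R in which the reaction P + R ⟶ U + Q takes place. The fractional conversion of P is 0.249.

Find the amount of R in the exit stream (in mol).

P reacted = 0.249 × 72.6 = 18.08 mol; ν_P = −1, so ξ = 18.08/1 = 18.08 mol.
Outlet amounts (n = n₀ + ν ξ):
  P: 72.6 − 1(18.08) = 54.52
  R: 129 − 1(18.08) = 110.9
  U: 0 + 1(18.08) = 18.08
  Q: 0 + 1(18.08) = 18.08

111 mol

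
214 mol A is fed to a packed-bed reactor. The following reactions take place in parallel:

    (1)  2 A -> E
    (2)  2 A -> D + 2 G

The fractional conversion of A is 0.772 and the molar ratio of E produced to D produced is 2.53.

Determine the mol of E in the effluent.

59.2 mol

Conversion of A: A consumed = 0.772 × 214 = 165.2 mol = 2ξ₁ + 2ξ₂.
Selectivity: 1ξ₁ / (1ξ₂) = 2.53 → ξ₁ = 2.53 ξ₂.
Substitute: (2·2.53 + 2) ξ₂ = 165.2 → ξ₂ = 23.4 mol, ξ₁ = 59.2 mol.
Outlet amounts (n = n₀ + Σ ν·ξ):
  A: 214 − 2(59.2) − 2(23.4) = 48.79
  E: 0 + 1(59.2) = 59.2
  D: 0 + 1(23.4) = 23.4
  G: 0 + 2(23.4) = 46.8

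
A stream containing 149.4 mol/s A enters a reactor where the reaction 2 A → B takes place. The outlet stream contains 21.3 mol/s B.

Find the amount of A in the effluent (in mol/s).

107 mol/s

For B: n = n₀ + 1ξ → 21.3 = 0 + 1ξ, giving ξ = 21.3 mol/s.
Outlet amounts (n = n₀ + ν ξ):
  A: 149.4 − 2(21.3) = 106.8
  B: 0 + 1(21.3) = 21.3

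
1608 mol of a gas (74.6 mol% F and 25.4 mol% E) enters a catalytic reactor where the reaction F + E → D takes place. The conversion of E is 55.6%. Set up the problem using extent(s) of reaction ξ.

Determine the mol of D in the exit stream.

E reacted = 0.556 × 408.4 = 227.1 mol; ν_E = −1, so ξ = 227.1/1 = 227.1 mol.
Outlet amounts (n = n₀ + ν ξ):
  F: 1200 − 1(227.1) = 972.5
  E: 408.4 − 1(227.1) = 181.3
  D: 0 + 1(227.1) = 227.1

227 mol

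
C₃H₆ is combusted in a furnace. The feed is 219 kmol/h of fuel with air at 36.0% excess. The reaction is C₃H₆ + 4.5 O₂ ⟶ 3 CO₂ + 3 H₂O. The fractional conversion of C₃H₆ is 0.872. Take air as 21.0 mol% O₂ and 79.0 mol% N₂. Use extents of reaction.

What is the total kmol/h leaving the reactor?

Stoichiometric O₂ = 4.5 × 219 = 985.5 kmol/h; O₂ fed = 985.5 × 1.360 = 1340 kmol/h.
N₂ fed = 1340 × 79/21 = 5042 kmol/h.
Fuel reacted = 0.872 × 219 → ξ = 191 kmol/h.
Outlet (n = n₀ + ν ξ):
  C₃H₆: 219 − 1(191) = 28.03
  O₂: 1340 − 4.5(191) = 480.9
  N₂: 5042 (inert)
  CO₂: 0 + 3(191) = 572.9
  H₂O: 0 + 3(191) = 572.9
Total out = 28.03 + 480.9 + 5042 + 572.9 + 572.9 = 6697 kmol/h.

6700 kmol/h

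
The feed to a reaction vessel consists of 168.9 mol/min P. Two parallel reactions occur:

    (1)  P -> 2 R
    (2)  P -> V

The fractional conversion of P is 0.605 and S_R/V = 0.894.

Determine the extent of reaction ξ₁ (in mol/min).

ξ₁ = 31.6 mol/min

Conversion of P: P consumed = 0.605 × 168.9 = 102.2 mol/min = 1ξ₁ + 1ξ₂.
Selectivity: 2ξ₁ / (1ξ₂) = 0.894 → ξ₁ = 0.447 ξ₂.
Substitute: (1·0.447 + 1) ξ₂ = 102.2 → ξ₂ = 70.62 mol/min, ξ₁ = 31.57 mol/min.
Outlet amounts (n = n₀ + Σ ν·ξ):
  P: 168.9 − 1(31.57) − 1(70.62) = 66.72
  R: 0 + 2(31.57) = 63.13
  V: 0 + 1(70.62) = 70.62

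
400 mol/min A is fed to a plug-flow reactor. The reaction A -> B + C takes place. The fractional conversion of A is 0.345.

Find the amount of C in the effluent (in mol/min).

138 mol/min

A reacted = 0.345 × 400 = 138 mol/min; ν_A = −1, so ξ = 138/1 = 138 mol/min.
Outlet amounts (n = n₀ + ν ξ):
  A: 400 − 1(138) = 262
  B: 0 + 1(138) = 138
  C: 0 + 1(138) = 138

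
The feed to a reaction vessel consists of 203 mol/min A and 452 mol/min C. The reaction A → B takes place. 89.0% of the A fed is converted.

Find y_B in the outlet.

0.276

A reacted = 0.89 × 203 = 180.7 mol/min; ν_A = −1, so ξ = 180.7/1 = 180.7 mol/min.
Outlet amounts (n = n₀ + ν ξ):
  A: 203 − 1(180.7) = 22.33
  B: 0 + 1(180.7) = 180.7
  C: 452 (inert)
Total out = 655 mol/min; y_B = 180.7 / 655 = 0.2758.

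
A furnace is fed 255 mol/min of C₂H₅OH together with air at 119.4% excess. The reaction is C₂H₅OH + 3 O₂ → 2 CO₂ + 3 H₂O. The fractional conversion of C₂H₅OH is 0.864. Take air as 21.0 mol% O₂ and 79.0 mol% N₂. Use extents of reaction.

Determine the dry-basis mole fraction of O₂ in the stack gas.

Stoichiometric O₂ = 3 × 255 = 765 mol/min; O₂ fed = 765 × 2.194 = 1678 mol/min.
N₂ fed = 1678 × 79/21 = 6314 mol/min.
Fuel reacted = 0.864 × 255 → ξ = 220.3 mol/min.
Outlet (n = n₀ + ν ξ):
  C₂H₅OH: 255 − 1(220.3) = 34.68
  O₂: 1678 − 3(220.3) = 1017
  N₂: 6314 (inert)
  CO₂: 0 + 2(220.3) = 440.6
  H₂O: 0 + 3(220.3) = 661
Dry total = 7807 mol/min; y_O₂ (dry) = 1017 / 7807 = 0.1303.

0.13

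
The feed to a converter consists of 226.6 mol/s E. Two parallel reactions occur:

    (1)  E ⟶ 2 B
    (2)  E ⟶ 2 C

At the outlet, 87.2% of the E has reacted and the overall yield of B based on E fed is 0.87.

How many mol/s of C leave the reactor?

Yield of B: 2ξ₁ / 226.6 = 0.87 → ξ₁ = 98.57 mol/s.
Conversion of E: 1ξ₁ + 1ξ₂ = 0.872 × 226.6 = 197.6 → ξ₂ = 99.02 mol/s.
Outlet amounts (n = n₀ + Σ ν·ξ):
  E: 226.6 − 1(98.57) − 1(99.02) = 29
  B: 0 + 2(98.57) = 197.1
  C: 0 + 2(99.02) = 198

198 mol/s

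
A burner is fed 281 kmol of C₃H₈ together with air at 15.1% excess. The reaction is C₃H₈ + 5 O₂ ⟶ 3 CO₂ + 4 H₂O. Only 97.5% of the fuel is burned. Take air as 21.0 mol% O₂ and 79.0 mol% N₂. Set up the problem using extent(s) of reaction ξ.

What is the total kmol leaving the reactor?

8260 kmol

Stoichiometric O₂ = 5 × 281 = 1405 kmol; O₂ fed = 1405 × 1.151 = 1617 kmol.
N₂ fed = 1617 × 79/21 = 6084 kmol.
Fuel reacted = 0.975 × 281 → ξ = 274 kmol.
Outlet (n = n₀ + ν ξ):
  C₃H₈: 281 − 1(274) = 7.025
  O₂: 1617 − 5(274) = 247.3
  N₂: 6084 (inert)
  CO₂: 0 + 3(274) = 821.9
  H₂O: 0 + 4(274) = 1096
Total out = 7.025 + 247.3 + 6084 + 821.9 + 1096 = 8256 kmol.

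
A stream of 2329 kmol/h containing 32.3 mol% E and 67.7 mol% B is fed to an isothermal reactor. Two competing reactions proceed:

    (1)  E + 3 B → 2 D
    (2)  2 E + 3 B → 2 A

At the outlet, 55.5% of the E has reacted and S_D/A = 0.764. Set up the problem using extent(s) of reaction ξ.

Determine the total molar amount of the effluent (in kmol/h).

1650 kmol/h

Conversion of E: E consumed = 0.555 × 752.3 = 417.5 kmol/h = 1ξ₁ + 2ξ₂.
Selectivity: 2ξ₁ / (2ξ₂) = 0.764 → ξ₁ = 0.764 ξ₂.
Substitute: (1·0.764 + 2) ξ₂ = 417.5 → ξ₂ = 151.1 kmol/h, ξ₁ = 115.4 kmol/h.
Outlet amounts (n = n₀ + Σ ν·ξ):
  E: 752.3 − 1(115.4) − 2(151.1) = 334.8
  B: 1577 − 3(115.4) − 3(151.1) = 777.4
  D: 0 + 2(115.4) = 230.8
  A: 0 + 2(151.1) = 302.1
Total out = 334.8 + 777.4 + 230.8 + 302.1 = 1645 kmol/h.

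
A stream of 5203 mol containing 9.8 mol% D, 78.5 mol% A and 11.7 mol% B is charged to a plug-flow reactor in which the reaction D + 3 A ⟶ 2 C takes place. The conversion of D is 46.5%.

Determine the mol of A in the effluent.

3370 mol

D reacted = 0.465 × 509.9 = 237.1 mol; ν_D = −1, so ξ = 237.1/1 = 237.1 mol.
Outlet amounts (n = n₀ + ν ξ):
  D: 509.9 − 1(237.1) = 272.8
  A: 4084 − 3(237.1) = 3373
  C: 0 + 2(237.1) = 474.2
  B: 608.8 (inert)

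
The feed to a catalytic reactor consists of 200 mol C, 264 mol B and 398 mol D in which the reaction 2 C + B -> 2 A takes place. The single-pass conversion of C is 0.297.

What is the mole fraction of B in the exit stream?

0.282

C reacted = 0.297 × 200 = 59.4 mol; ν_C = −2, so ξ = 59.4/2 = 29.7 mol.
Outlet amounts (n = n₀ + ν ξ):
  C: 200 − 2(29.7) = 140.6
  B: 264 − 1(29.7) = 234.3
  A: 0 + 2(29.7) = 59.4
  D: 398 (inert)
Total out = 832.3 mol; y_B = 234.3 / 832.3 = 0.2815.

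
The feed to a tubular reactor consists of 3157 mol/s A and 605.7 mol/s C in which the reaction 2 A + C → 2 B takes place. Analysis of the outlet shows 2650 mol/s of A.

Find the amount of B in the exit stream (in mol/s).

507 mol/s

For A: n = n₀ − 2ξ → 2650 = 3157 − 2ξ, giving ξ = 253.5 mol/s.
Outlet amounts (n = n₀ + ν ξ):
  A: 3157 − 2(253.5) = 2650
  C: 605.7 − 1(253.5) = 352.2
  B: 0 + 2(253.5) = 507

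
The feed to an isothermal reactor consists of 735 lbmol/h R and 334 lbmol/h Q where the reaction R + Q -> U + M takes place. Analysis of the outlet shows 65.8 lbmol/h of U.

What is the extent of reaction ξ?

ξ = 65.8 lbmol/h

For U: n = n₀ + 1ξ → 65.8 = 0 + 1ξ, giving ξ = 65.8 lbmol/h.
Outlet amounts (n = n₀ + ν ξ):
  R: 735 − 1(65.8) = 669.2
  Q: 334 − 1(65.8) = 268.2
  U: 0 + 1(65.8) = 65.8
  M: 0 + 1(65.8) = 65.8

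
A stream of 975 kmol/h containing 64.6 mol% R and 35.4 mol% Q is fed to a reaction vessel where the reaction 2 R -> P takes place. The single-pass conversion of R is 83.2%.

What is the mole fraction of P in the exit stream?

R reacted = 0.832 × 629.8 = 524 kmol/h; ν_R = −2, so ξ = 524/2 = 262 kmol/h.
Outlet amounts (n = n₀ + ν ξ):
  R: 629.8 − 2(262) = 105.8
  P: 0 + 1(262) = 262
  Q: 345.1 (inert)
Total out = 713 kmol/h; y_P = 262 / 713 = 0.3675.

0.367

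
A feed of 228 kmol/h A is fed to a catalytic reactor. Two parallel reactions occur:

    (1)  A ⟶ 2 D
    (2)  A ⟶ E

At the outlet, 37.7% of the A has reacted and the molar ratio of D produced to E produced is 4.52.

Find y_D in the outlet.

0.414

Conversion of A: A consumed = 0.377 × 228 = 85.96 kmol/h = 1ξ₁ + 1ξ₂.
Selectivity: 2ξ₁ / (1ξ₂) = 4.52 → ξ₁ = 2.26 ξ₂.
Substitute: (1·2.26 + 1) ξ₂ = 85.96 → ξ₂ = 26.37 kmol/h, ξ₁ = 59.59 kmol/h.
Outlet amounts (n = n₀ + Σ ν·ξ):
  A: 228 − 1(59.59) − 1(26.37) = 142
  D: 0 + 2(59.59) = 119.2
  E: 0 + 1(26.37) = 26.37
Total out = 287.6 kmol/h; y_D = 119.2 / 287.6 = 0.4144.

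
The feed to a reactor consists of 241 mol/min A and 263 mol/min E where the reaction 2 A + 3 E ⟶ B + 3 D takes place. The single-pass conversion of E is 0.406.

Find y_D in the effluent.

0.228

E reacted = 0.406 × 263 = 106.8 mol/min; ν_E = −3, so ξ = 106.8/3 = 35.59 mol/min.
Outlet amounts (n = n₀ + ν ξ):
  A: 241 − 2(35.59) = 169.8
  E: 263 − 3(35.59) = 156.2
  B: 0 + 1(35.59) = 35.59
  D: 0 + 3(35.59) = 106.8
Total out = 468.4 mol/min; y_D = 106.8 / 468.4 = 0.228.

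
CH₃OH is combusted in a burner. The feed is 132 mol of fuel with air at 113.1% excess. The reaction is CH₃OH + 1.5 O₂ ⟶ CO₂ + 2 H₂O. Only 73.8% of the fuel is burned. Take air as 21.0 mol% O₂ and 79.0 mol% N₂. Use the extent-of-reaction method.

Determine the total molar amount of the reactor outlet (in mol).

2190 mol

Stoichiometric O₂ = 1.5 × 132 = 198 mol; O₂ fed = 198 × 2.131 = 421.9 mol.
N₂ fed = 421.9 × 79/21 = 1587 mol.
Fuel reacted = 0.738 × 132 → ξ = 97.42 mol.
Outlet (n = n₀ + ν ξ):
  CH₃OH: 132 − 1(97.42) = 34.58
  O₂: 421.9 − 1.5(97.42) = 275.8
  N₂: 1587 (inert)
  CO₂: 0 + 1(97.42) = 97.42
  H₂O: 0 + 2(97.42) = 194.8
Total out = 34.58 + 275.8 + 1587 + 97.42 + 194.8 = 2190 mol.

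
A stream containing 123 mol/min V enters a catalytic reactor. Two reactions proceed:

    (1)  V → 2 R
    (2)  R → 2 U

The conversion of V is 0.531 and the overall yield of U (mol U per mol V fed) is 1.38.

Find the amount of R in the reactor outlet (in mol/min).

Conversion of V: V consumed = 1ξ₁ = 0.531 × 123 → ξ₁ = 65.31 mol/min.
Yield of U: 2ξ₂ / 123 = 1.38 → ξ₂ = 84.87 mol/min.
Outlet amounts (n = n₀ + Σ ν·ξ):
  V: 123 − 1(65.31) = 57.69
  R: 0 + 2(65.31) − 1(84.87) = 45.76
  U: 0 + 2(84.87) = 169.7

45.8 mol/min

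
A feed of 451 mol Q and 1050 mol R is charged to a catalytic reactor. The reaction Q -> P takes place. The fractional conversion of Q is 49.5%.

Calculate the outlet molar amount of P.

223 mol

Q reacted = 0.495 × 451 = 223.2 mol; ν_Q = −1, so ξ = 223.2/1 = 223.2 mol.
Outlet amounts (n = n₀ + ν ξ):
  Q: 451 − 1(223.2) = 227.8
  P: 0 + 1(223.2) = 223.2
  R: 1050 (inert)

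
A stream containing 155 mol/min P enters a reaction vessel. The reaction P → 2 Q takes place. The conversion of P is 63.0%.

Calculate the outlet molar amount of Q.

195 mol/min

P reacted = 0.63 × 155 = 97.65 mol/min; ν_P = −1, so ξ = 97.65/1 = 97.65 mol/min.
Outlet amounts (n = n₀ + ν ξ):
  P: 155 − 1(97.65) = 57.35
  Q: 0 + 2(97.65) = 195.3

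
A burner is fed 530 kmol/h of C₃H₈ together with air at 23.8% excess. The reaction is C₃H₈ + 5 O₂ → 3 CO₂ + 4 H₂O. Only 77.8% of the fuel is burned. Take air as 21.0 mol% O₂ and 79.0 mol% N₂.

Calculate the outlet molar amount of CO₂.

1240 kmol/h

Stoichiometric O₂ = 5 × 530 = 2650 kmol/h; O₂ fed = 2650 × 1.238 = 3281 kmol/h.
N₂ fed = 3281 × 79/21 = 12340 kmol/h.
Fuel reacted = 0.778 × 530 → ξ = 412.3 kmol/h.
Outlet (n = n₀ + ν ξ):
  C₃H₈: 530 − 1(412.3) = 117.7
  O₂: 3281 − 5(412.3) = 1219
  N₂: 12340 (inert)
  CO₂: 0 + 3(412.3) = 1237
  H₂O: 0 + 4(412.3) = 1649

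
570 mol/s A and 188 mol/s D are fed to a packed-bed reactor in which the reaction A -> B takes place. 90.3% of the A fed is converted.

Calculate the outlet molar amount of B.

515 mol/s

A reacted = 0.903 × 570 = 514.7 mol/s; ν_A = −1, so ξ = 514.7/1 = 514.7 mol/s.
Outlet amounts (n = n₀ + ν ξ):
  A: 570 − 1(514.7) = 55.29
  B: 0 + 1(514.7) = 514.7
  D: 188 (inert)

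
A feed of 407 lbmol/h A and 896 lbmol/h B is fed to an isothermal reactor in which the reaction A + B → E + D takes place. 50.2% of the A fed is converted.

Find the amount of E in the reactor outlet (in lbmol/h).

204 lbmol/h

A reacted = 0.502 × 407 = 204.3 lbmol/h; ν_A = −1, so ξ = 204.3/1 = 204.3 lbmol/h.
Outlet amounts (n = n₀ + ν ξ):
  A: 407 − 1(204.3) = 202.7
  B: 896 − 1(204.3) = 691.7
  E: 0 + 1(204.3) = 204.3
  D: 0 + 1(204.3) = 204.3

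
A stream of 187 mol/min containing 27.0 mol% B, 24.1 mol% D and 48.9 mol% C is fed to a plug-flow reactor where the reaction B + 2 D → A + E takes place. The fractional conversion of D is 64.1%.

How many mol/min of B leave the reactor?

D reacted = 0.641 × 45.07 = 28.89 mol/min; ν_D = −2, so ξ = 28.89/2 = 14.44 mol/min.
Outlet amounts (n = n₀ + ν ξ):
  B: 50.49 − 1(14.44) = 36.05
  D: 45.07 − 2(14.44) = 16.18
  A: 0 + 1(14.44) = 14.44
  E: 0 + 1(14.44) = 14.44
  C: 91.44 (inert)

36 mol/min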